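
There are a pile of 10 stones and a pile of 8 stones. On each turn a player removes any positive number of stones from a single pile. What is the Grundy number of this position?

2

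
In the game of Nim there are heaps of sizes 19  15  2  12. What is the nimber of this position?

Write each in binary and XOR column by column:
  10011  (19)
  01111  (15)
  00010  (2)
  01100  (12)
  -----
  10010  (18)

18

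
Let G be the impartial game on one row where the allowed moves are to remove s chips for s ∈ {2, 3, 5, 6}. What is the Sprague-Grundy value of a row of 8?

Grundy values for subtraction set {2, 3, 5, 6}:
g(0) = mex{} = 0
g(1) = mex{} = 0
g(2) = mex{0} = 1
g(3) = mex{0} = 1
g(4) = mex{0,1} = 2
g(5) = mex{0,1} = 2
g(6) = mex{0,1,2} = 3
g(7) = mex{0,1,2} = 3
g(8) = mex{1,2,3} = 0
So g(8) = 0.

0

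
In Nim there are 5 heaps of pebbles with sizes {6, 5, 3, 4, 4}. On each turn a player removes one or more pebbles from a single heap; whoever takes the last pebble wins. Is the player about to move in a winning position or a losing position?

Losing position

In binary:
  110  (6)
  101  (5)
  011  (3)
  100  (4)
  100  (4)
  ---
  000  (0)
The nim-sum is 0, so this is a P-position: the player to move is in a losing position under optimal play.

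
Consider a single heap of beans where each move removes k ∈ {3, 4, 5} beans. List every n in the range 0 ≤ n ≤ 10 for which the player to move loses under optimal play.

0, 1, 2, 8, 9, 10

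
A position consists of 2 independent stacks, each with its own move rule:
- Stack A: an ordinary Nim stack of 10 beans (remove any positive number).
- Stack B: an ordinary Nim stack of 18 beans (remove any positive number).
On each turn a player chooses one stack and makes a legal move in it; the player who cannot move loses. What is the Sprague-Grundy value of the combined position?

Stack A is a plain Nim stack of size 10, so its Grundy value is 10.
Stack B is a plain Nim stack of size 18, so its Grundy value is 18.
The value of a disjunctive sum is the nim-sum of the parts.
Combined value = 10 XOR 18 = 24.

24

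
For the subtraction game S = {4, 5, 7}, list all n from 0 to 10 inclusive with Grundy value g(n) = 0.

Compute g(0), g(1), … for moves {4, 5, 7}:
g(0) = mex{} = 0
g(1) = mex{} = 0
g(2) = mex{} = 0
g(3) = mex{} = 0
g(4) = mex{0} = 1
g(5) = mex{0} = 1
g(6) = mex{0} = 1
g(7) = mex{0} = 1
g(8) = mex{0,1} = 2
g(9) = mex{0,1} = 2
g(10) = mex{0,1} = 2
The P-positions (g = 0) in 0..10 are 0, 1, 2, 3.

0, 1, 2, 3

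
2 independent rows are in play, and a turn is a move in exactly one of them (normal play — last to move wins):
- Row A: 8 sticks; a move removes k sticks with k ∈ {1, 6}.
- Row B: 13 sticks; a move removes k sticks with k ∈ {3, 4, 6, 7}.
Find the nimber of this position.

0

Grundy values for row A (subtraction set {1, 6}):
k:     0  1  2  3  4  5  6  7  8
g(k):  0  1  0  1  0  1  2  0  1
So g(8) = 1.
Grundy values for row B (subtraction set {3, 4, 6, 7}):
g(0) = mex{} = 0
g(1) = mex{} = 0
g(2) = mex{} = 0
g(3) = mex{0} = 1
g(4) = mex{0} = 1
g(5) = mex{0} = 1
g(6) = mex{0,1} = 2
g(7) = mex{0,1} = 2
g(8) = mex{0,1} = 2
g(9) = mex{0,1,2} = 3
g(10) = mex{1,2} = 0
g(11) = mex{1,2} = 0
g(12) = mex{1,2,3} = 0
g(13) = mex{0,2,3} = 1
So g(13) = 1.
By the Sprague-Grundy theorem, the Grundy value of a sum of independent games is the XOR of the component values.
Combined value = 1 XOR 1 = 0.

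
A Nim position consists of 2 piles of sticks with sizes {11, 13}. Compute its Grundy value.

6

Write each in binary and XOR column by column:
  1011  (11)
  1101  (13)
  ----
  0110  (6)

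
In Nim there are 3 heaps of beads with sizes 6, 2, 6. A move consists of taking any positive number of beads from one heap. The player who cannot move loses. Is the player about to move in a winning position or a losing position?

Nim-sum: 6 XOR 2 XOR 6 = 2.
The nim-sum is 2 ≠ 0, so this is an N-position: the player to move can win.

Winning position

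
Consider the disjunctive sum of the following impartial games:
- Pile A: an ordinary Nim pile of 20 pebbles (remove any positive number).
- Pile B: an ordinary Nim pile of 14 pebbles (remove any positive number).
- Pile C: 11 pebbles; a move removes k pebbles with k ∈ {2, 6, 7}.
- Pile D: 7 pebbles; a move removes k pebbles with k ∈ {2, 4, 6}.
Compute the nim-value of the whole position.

24

Pile A is a plain Nim pile of size 20, so its Grundy value is 20.
Pile B is a plain Nim pile of size 14, so its Grundy value is 14.
For pile C, compute g(0), g(1), … with moves {2, 6, 7}:
k:     0  1  2  3  4  5  6  7  8  9 10 11
g(k):  0  0  1  1  0  0  1  1  2  0  3  1
So g(11) = 1.
Grundy values for pile D (subtraction set {2, 4, 6}):
g(0) = mex{} = 0
g(1) = mex{} = 0
g(2) = mex{0} = 1
g(3) = mex{0} = 1
g(4) = mex{0,1} = 2
g(5) = mex{0,1} = 2
g(6) = mex{0,1,2} = 3
g(7) = mex{0,1,2} = 3
So g(7) = 3.
The value of a disjunctive sum is the nim-sum of the parts.
Combined value = 20 ⊕ 14 ⊕ 1 ⊕ 3 = 24.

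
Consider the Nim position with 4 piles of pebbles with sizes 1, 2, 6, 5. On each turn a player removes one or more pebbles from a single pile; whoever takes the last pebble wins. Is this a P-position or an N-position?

P-position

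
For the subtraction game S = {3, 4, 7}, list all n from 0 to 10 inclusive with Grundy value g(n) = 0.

0, 1, 2, 10

Grundy values for subtraction set {3, 4, 7}:
g(0) = mex{} = 0
g(1) = mex{} = 0
g(2) = mex{} = 0
g(3) = mex{0} = 1
g(4) = mex{0} = 1
g(5) = mex{0} = 1
g(6) = mex{0,1} = 2
g(7) = mex{0,1} = 2
g(8) = mex{0,1} = 2
g(9) = mex{0,1,2} = 3
g(10) = mex{1,2} = 0
The P-positions (g = 0) in 0..10 are 0, 1, 2, 10.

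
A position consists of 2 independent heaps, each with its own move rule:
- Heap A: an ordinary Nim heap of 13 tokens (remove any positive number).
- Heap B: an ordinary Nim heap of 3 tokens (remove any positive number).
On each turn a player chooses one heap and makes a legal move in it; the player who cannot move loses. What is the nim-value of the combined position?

Heap A is a plain Nim heap of size 13, so its Grundy value is 13.
Heap B is a plain Nim heap of size 3, so its Grundy value is 3.
The value of a disjunctive sum is the nim-sum of the parts.
Combined value = 13 XOR 3 = 14.

14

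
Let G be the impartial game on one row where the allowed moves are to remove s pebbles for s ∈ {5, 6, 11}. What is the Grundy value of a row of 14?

Compute g(0), g(1), … for moves {5, 6, 11}:
k:     0  1  2  3  4  5  6  7  8  9 10 11 12 13 14
g(k):  0  0  0  0  0  1  1  1  1  1  2  2  2  2  2
So g(14) = 2.

2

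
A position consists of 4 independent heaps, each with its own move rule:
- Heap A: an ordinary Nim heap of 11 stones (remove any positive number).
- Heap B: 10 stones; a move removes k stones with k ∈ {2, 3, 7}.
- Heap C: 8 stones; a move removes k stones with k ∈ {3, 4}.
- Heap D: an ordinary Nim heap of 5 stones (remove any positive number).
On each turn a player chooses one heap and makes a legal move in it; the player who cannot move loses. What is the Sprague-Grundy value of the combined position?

Heap A is a plain Nim heap of size 11, so its Grundy value is 11.
For heap B, compute g(0), g(1), … with moves {2, 3, 7}:
k:     0  1  2  3  4  5  6  7  8  9 10
g(k):  0  0  1  1  2  0  0  1  1  2  0
So g(10) = 0.
Grundy values for heap C (subtraction set {3, 4}):
g(0) = mex{} = 0
g(1) = mex{} = 0
g(2) = mex{} = 0
g(3) = mex{0} = 1
g(4) = mex{0} = 1
g(5) = mex{0} = 1
g(6) = mex{0,1} = 2
g(7) = mex{1} = 0
g(8) = mex{1} = 0
So g(8) = 0.
Heap D is a plain Nim heap of size 5, so its Grundy value is 5.
The value of a disjunctive sum is the nim-sum of the parts.
Combined value = 11 XOR 0 XOR 0 XOR 5 = 14.

14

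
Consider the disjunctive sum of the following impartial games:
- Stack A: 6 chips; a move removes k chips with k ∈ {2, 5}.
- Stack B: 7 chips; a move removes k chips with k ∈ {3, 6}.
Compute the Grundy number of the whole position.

3

Build the Grundy sequence for stack A with g(k) = mex{g(k−s) : s ∈ {2, 5}, s ≤ k}:
g(0) = mex{} = 0
g(1) = mex{} = 0
g(2) = mex{0} = 1
g(3) = mex{0} = 1
g(4) = mex{1} = 0
g(5) = mex{0,1} = 2
g(6) = mex{0} = 1
So g(6) = 1.
Grundy values for stack B (subtraction set {3, 6}):
g(0) = mex{} = 0
g(1) = mex{} = 0
g(2) = mex{} = 0
g(3) = mex{0} = 1
g(4) = mex{0} = 1
g(5) = mex{0} = 1
g(6) = mex{0,1} = 2
g(7) = mex{0,1} = 2
So g(7) = 2.
By the Sprague-Grundy theorem, the Grundy value of a sum of independent games is the XOR of the component values.
Combined value = 1 ⊕ 2 = 3.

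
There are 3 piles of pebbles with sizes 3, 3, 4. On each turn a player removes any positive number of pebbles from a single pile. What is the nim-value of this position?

Nim-sum: 3 ⊕ 3 ⊕ 4 = 4.

4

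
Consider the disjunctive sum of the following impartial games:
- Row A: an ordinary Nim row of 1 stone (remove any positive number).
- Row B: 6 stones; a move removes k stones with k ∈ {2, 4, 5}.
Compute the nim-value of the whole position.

2

Row A is a plain Nim row of size 1, so its Grundy value is 1.
For row B, compute g(0), g(1), … with moves {2, 4, 5}:
k:     0  1  2  3  4  5  6
g(k):  0  0  1  1  2  2  3
So g(6) = 3.
The value of a disjunctive sum is the nim-sum of the parts.
Combined value = 1 XOR 3 = 2.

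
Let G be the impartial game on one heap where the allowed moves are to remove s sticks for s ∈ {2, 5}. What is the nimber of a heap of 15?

0

Compute g(0), g(1), … for moves {2, 5}:
k:     0  1  2  3  4  5  6  7  8  9 10 11 12 13 14 15
g(k):  0  0  1  1  0  2  1  0  0  1  1  0  2  1  0  0
So g(15) = 0.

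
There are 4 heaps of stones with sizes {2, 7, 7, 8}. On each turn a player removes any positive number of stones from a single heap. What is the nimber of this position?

10

Compute the nim-sum pairwise:
2 ⊕ 7 = 5
5 ⊕ 7 = 2
2 ⊕ 8 = 10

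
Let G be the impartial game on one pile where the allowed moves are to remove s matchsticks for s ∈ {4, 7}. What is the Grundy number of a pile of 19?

Compute g(0), g(1), … for moves {4, 7}:
k:     0  1  2  3  4  5  6  7  8  9 10 11 12 13 14 15 16 17 18 19
g(k):  0  0  0  0  1  1  1  1  2  2  2  0  0  0  0  1  1  1  1  2
So g(19) = 2.

2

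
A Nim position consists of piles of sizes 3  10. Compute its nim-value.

Nim-sum: 3 ^ 10 = 9.

9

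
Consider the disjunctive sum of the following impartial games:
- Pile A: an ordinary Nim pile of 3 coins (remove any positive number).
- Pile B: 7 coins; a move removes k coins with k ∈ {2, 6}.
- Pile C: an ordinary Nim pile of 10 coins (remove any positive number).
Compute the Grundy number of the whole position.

8

Pile A is a plain Nim pile of size 3, so its Grundy value is 3.
Grundy values for pile B (subtraction set {2, 6}):
k:     0  1  2  3  4  5  6  7
g(k):  0  0  1  1  0  0  1  1
So g(7) = 1.
Pile C is a plain Nim pile of size 10, so its Grundy value is 10.
By the Sprague-Grundy theorem, the Grundy value of a sum of independent games is the XOR of the component values.
Combined value = 3 XOR 1 XOR 10 = 8.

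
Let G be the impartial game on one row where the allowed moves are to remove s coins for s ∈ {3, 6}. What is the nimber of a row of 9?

0

Compute g(0), g(1), … for moves {3, 6}:
g(0) = mex{} = 0
g(1) = mex{} = 0
g(2) = mex{} = 0
g(3) = mex{0} = 1
g(4) = mex{0} = 1
g(5) = mex{0} = 1
g(6) = mex{0,1} = 2
g(7) = mex{0,1} = 2
g(8) = mex{0,1} = 2
g(9) = mex{1,2} = 0
So g(9) = 0.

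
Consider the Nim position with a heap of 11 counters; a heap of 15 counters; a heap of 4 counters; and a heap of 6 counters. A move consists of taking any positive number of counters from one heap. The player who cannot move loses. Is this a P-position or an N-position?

N-position

Nim-sum: 11 XOR 15 XOR 4 XOR 6 = 6.
The nim-sum is 6 ≠ 0, so this is an N-position: the player to move can win.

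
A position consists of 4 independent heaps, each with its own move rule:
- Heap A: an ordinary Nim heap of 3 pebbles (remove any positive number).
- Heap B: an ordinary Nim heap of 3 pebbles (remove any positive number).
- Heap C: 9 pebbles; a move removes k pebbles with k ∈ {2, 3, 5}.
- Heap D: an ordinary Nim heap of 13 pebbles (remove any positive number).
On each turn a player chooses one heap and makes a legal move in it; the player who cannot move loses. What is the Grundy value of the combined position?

Heap A is a plain Nim heap of size 3, so its Grundy value is 3.
Heap B is a plain Nim heap of size 3, so its Grundy value is 3.
Build the Grundy sequence for heap C with g(k) = mex{g(k−s) : s ∈ {2, 3, 5}, s ≤ k}:
k:     0  1  2  3  4  5  6  7  8  9
g(k):  0  0  1  1  2  2  3  0  0  1
So g(9) = 1.
Heap D is a plain Nim heap of size 13, so its Grundy value is 13.
By the Sprague-Grundy theorem, the Grundy value of a sum of independent games is the XOR of the component values.
Combined value = 3 ⊕ 3 ⊕ 1 ⊕ 13 = 12.

12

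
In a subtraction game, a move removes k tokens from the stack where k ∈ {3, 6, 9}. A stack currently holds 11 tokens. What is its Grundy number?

Compute g(0), g(1), … for moves {3, 6, 9}:
g(0) = mex{} = 0
g(1) = mex{} = 0
g(2) = mex{} = 0
g(3) = mex{0} = 1
g(4) = mex{0} = 1
g(5) = mex{0} = 1
g(6) = mex{0,1} = 2
g(7) = mex{0,1} = 2
g(8) = mex{0,1} = 2
g(9) = mex{0,1,2} = 3
g(10) = mex{0,1,2} = 3
g(11) = mex{0,1,2} = 3
So g(11) = 3.

3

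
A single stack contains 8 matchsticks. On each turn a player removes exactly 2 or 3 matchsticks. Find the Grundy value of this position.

Compute g(0), g(1), … for moves {2, 3}:
k:     0  1  2  3  4  5  6  7  8
g(k):  0  0  1  1  2  0  0  1  1
So g(8) = 1.

1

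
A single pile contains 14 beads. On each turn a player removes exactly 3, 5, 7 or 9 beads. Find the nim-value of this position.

0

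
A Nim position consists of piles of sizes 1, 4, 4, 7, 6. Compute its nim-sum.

Compute the nim-sum pairwise:
1 XOR 4 = 5
5 XOR 4 = 1
1 XOR 7 = 6
6 XOR 6 = 0

0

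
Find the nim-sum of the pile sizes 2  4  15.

9

In binary:
  0010  (2)
  0100  (4)
  1111  (15)
  ----
  1001  (9)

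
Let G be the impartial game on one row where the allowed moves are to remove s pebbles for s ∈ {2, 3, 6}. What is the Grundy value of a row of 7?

Build the Grundy sequence with g(k) = mex{g(k−s) : s ∈ {2, 3, 6}, s ≤ k}:
g(0) = mex{} = 0
g(1) = mex{} = 0
g(2) = mex{0} = 1
g(3) = mex{0} = 1
g(4) = mex{0,1} = 2
g(5) = mex{1} = 0
g(6) = mex{0,1,2} = 3
g(7) = mex{0,2} = 1
So g(7) = 1.

1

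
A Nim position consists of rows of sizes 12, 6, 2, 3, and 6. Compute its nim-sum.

13

Write each in binary and XOR column by column:
  1100  (12)
  0110  (6)
  0010  (2)
  0011  (3)
  0110  (6)
  ----
  1101  (13)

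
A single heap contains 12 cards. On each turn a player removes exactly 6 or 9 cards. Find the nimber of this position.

Compute g(0), g(1), … for moves {6, 9}:
g(0) = mex{} = 0
g(1) = mex{} = 0
g(2) = mex{} = 0
g(3) = mex{} = 0
g(4) = mex{} = 0
g(5) = mex{} = 0
g(6) = mex{0} = 1
g(7) = mex{0} = 1
g(8) = mex{0} = 1
g(9) = mex{0} = 1
g(10) = mex{0} = 1
g(11) = mex{0} = 1
g(12) = mex{0,1} = 2
So g(12) = 2.

2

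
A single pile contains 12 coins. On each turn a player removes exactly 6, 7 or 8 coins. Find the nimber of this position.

Compute g(0), g(1), … for moves {6, 7, 8}:
k:     0  1  2  3  4  5  6  7  8  9 10 11 12
g(k):  0  0  0  0  0  0  1  1  1  1  1  1  2
So g(12) = 2.

2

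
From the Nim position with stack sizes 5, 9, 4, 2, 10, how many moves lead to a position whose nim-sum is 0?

Nim-sum: 5 XOR 9 XOR 4 XOR 2 XOR 10 = 0.
The nim-sum is already 0, so every move leaves a nonzero nim-sum — there are no winning moves.

0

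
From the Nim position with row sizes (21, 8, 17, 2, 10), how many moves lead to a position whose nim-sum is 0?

In binary:
  10101  (21)
  01000  (8)
  10001  (17)
  00010  (2)
  01010  (10)
  -----
  00100  (4)
The overall nim-sum is X = 4. A row of size p has a winning move iff p XOR X < p (reduce it to p XOR X).
  21: 21 XOR 4 = 17 < 21 — winning move (to 17).
  8: 8 XOR 4 = 12 ≥ 8 — no move.
  17: 17 XOR 4 = 21 ≥ 17 — no move.
  2: 2 XOR 4 = 6 ≥ 2 — no move.
  10: 10 XOR 4 = 14 ≥ 10 — no move.
That gives 1 winning move.

1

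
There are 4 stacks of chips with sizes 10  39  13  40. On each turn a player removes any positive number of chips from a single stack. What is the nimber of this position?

Bitwise XOR of the heap sizes:
  001010  (10)
  100111  (39)
  001101  (13)
  101000  (40)
  ------
  001000  (8)

8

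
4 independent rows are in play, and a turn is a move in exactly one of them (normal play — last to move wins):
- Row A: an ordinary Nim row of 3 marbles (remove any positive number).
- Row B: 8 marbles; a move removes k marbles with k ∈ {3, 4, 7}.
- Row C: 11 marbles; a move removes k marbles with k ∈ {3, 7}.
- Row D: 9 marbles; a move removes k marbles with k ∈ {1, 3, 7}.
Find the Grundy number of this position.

Row A is a plain Nim row of size 3, so its Grundy value is 3.
Build the Grundy sequence for row B with g(k) = mex{g(k−s) : s ∈ {3, 4, 7}, s ≤ k}:
g(0) = mex{} = 0
g(1) = mex{} = 0
g(2) = mex{} = 0
g(3) = mex{0} = 1
g(4) = mex{0} = 1
g(5) = mex{0} = 1
g(6) = mex{0,1} = 2
g(7) = mex{0,1} = 2
g(8) = mex{0,1} = 2
So g(8) = 2.
Grundy values for row C (subtraction set {3, 7}):
k:     0  1  2  3  4  5  6  7  8  9 10 11
g(k):  0  0  0  1  1  1  0  2  2  1  0  0
So g(11) = 0.
Build the Grundy sequence for row D with g(k) = mex{g(k−s) : s ∈ {1, 3, 7}, s ≤ k}:
k:     0  1  2  3  4  5  6  7  8  9
g(k):  0  1  0  1  0  1  0  1  0  1
So g(9) = 1.
The value of a disjunctive sum is the nim-sum of the parts.
Combined value = 3 XOR 2 XOR 0 XOR 1 = 0.

0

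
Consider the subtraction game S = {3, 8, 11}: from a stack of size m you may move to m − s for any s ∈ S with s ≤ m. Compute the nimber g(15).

Compute g(0), g(1), … for moves {3, 8, 11}:
k:     0  1  2  3  4  5  6  7  8  9 10 11 12 13 14 15
g(k):  0  0  0  1  1  1  0  0  2  1  1  3  2  2  2  3
So g(15) = 3.

3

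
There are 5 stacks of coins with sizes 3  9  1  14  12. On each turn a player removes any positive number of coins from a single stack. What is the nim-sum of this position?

Nim-sum: 3 XOR 9 XOR 1 XOR 14 XOR 12 = 9.

9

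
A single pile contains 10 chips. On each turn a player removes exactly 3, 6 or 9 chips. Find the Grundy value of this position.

3

Build the Grundy sequence with g(k) = mex{g(k−s) : s ∈ {3, 6, 9}, s ≤ k}:
k:     0  1  2  3  4  5  6  7  8  9 10
g(k):  0  0  0  1  1  1  2  2  2  3  3
So g(10) = 3.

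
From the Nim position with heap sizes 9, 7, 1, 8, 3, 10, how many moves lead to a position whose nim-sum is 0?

In binary:
  1001  (9)
  0111  (7)
  0001  (1)
  1000  (8)
  0011  (3)
  1010  (10)
  ----
  1110  (14)
The overall nim-sum is X = 14. A heap of size p has a winning move iff p XOR X < p (reduce it to p XOR X).
  9: 9 XOR 14 = 7 < 9 — winning move (to 7).
  7: 7 XOR 14 = 9 ≥ 7 — no move.
  1: 1 XOR 14 = 15 ≥ 1 — no move.
  8: 8 XOR 14 = 6 < 8 — winning move (to 6).
  3: 3 XOR 14 = 13 ≥ 3 — no move.
  10: 10 XOR 14 = 4 < 10 — winning move (to 4).
That gives 3 winning moves.

3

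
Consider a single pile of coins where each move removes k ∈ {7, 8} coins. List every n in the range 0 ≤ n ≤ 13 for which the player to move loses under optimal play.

0, 1, 2, 3, 4, 5, 6

Compute g(0), g(1), … for moves {7, 8}:
g(0) = mex{} = 0
g(1) = mex{} = 0
g(2) = mex{} = 0
g(3) = mex{} = 0
g(4) = mex{} = 0
g(5) = mex{} = 0
g(6) = mex{} = 0
g(7) = mex{0} = 1
g(8) = mex{0} = 1
g(9) = mex{0} = 1
g(10) = mex{0} = 1
g(11) = mex{0} = 1
g(12) = mex{0} = 1
g(13) = mex{0} = 1
The P-positions (g = 0) in 0..13 are 0, 1, 2, 3, 4, 5, 6.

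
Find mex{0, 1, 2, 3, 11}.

The values 0, 1, 2, 3 are all present; 4 is the first non-negative integer missing from the set.

4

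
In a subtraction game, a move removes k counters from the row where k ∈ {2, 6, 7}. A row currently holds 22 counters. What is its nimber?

Compute g(0), g(1), … for moves {2, 6, 7}:
k:     0  1  2  3  4  5  6  7  8  9 10 11 12 13 14 15 16 17 18 19 20 21 22
g(k):  0  0  1  1  0  0  1  1  2  0  3  1  2  0  0  1  1  0  0  1  1  2  0
So g(22) = 0.

0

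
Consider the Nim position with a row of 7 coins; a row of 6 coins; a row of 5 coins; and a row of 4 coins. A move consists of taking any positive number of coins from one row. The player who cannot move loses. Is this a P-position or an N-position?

Bitwise XOR of the heap sizes:
  111  (7)
  110  (6)
  101  (5)
  100  (4)
  ---
  000  (0)
The nim-sum is 0, so this is a P-position: the player to move is in a losing position under optimal play.

P-position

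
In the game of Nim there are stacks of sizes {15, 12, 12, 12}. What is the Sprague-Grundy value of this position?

3

Compute the nim-sum pairwise:
15 ^ 12 = 3
3 ^ 12 = 15
15 ^ 12 = 3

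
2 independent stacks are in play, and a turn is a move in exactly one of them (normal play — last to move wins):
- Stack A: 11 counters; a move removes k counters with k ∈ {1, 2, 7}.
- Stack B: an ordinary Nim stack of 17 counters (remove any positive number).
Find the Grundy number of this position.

19

Grundy values for stack A (subtraction set {1, 2, 7}):
k:     0  1  2  3  4  5  6  7  8  9 10 11
g(k):  0  1  2  0  1  2  0  1  2  0  1  2
So g(11) = 2.
Stack B is a plain Nim stack of size 17, so its Grundy value is 17.
By the Sprague-Grundy theorem, the Grundy value of a sum of independent games is the XOR of the component values.
Combined value = 2 XOR 17 = 19.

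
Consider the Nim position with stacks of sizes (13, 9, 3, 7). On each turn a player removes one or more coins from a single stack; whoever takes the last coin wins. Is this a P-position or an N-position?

P-position

Nim-sum: 13 ⊕ 9 ⊕ 3 ⊕ 7 = 0.
The nim-sum is 0, so this is a P-position: the player to move is in a losing position under optimal play.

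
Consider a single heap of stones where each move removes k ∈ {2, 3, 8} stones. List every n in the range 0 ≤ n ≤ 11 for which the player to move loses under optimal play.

0, 1, 5, 6, 10, 11

Grundy values for subtraction set {2, 3, 8}:
g(0) = mex{} = 0
g(1) = mex{} = 0
g(2) = mex{0} = 1
g(3) = mex{0} = 1
g(4) = mex{0,1} = 2
g(5) = mex{1} = 0
g(6) = mex{1,2} = 0
g(7) = mex{0,2} = 1
g(8) = mex{0} = 1
g(9) = mex{0,1} = 2
g(10) = mex{1} = 0
g(11) = mex{1,2} = 0
The P-positions (g = 0) in 0..11 are 0, 1, 5, 6, 10, 11.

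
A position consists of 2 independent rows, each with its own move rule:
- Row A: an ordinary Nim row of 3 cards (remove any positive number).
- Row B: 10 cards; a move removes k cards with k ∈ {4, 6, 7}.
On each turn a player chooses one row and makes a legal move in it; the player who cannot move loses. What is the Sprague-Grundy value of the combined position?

Row A is a plain Nim row of size 3, so its Grundy value is 3.
Build the Grundy sequence for row B with g(k) = mex{g(k−s) : s ∈ {4, 6, 7}, s ≤ k}:
k:     0  1  2  3  4  5  6  7  8  9 10
g(k):  0  0  0  0  1  1  1  1  2  2  2
So g(10) = 2.
By the Sprague-Grundy theorem, the Grundy value of a sum of independent games is the XOR of the component values.
Combined value = 3 XOR 2 = 1.

1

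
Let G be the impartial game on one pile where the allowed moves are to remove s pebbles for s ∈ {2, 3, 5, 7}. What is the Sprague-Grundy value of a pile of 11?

1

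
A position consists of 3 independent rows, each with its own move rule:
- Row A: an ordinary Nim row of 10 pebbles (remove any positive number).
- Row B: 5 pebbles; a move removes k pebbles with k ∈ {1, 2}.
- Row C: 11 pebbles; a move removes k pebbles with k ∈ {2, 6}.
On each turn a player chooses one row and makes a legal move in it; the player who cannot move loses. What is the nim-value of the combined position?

9

Row A is a plain Nim row of size 10, so its Grundy value is 10.
Grundy values for row B (subtraction set {1, 2}):
g(0) = mex{} = 0
g(1) = mex{0} = 1
g(2) = mex{0,1} = 2
g(3) = mex{1,2} = 0
g(4) = mex{0,2} = 1
g(5) = mex{0,1} = 2
So g(5) = 2.
For row C, compute g(0), g(1), … with moves {2, 6}:
k:     0  1  2  3  4  5  6  7  8  9 10 11
g(k):  0  0  1  1  0  0  1  1  0  0  1  1
So g(11) = 1.
By the Sprague-Grundy theorem, the Grundy value of a sum of independent games is the XOR of the component values.
Combined value = 10 XOR 2 XOR 1 = 9.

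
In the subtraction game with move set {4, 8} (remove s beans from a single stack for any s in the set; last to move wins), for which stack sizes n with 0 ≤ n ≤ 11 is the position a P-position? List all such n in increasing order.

0, 1, 2, 3

Build the Grundy sequence with g(k) = mex{g(k−s) : s ∈ {4, 8}, s ≤ k}:
g(0) = mex{} = 0
g(1) = mex{} = 0
g(2) = mex{} = 0
g(3) = mex{} = 0
g(4) = mex{0} = 1
g(5) = mex{0} = 1
g(6) = mex{0} = 1
g(7) = mex{0} = 1
g(8) = mex{0,1} = 2
g(9) = mex{0,1} = 2
g(10) = mex{0,1} = 2
g(11) = mex{0,1} = 2
The P-positions (g = 0) in 0..11 are 0, 1, 2, 3.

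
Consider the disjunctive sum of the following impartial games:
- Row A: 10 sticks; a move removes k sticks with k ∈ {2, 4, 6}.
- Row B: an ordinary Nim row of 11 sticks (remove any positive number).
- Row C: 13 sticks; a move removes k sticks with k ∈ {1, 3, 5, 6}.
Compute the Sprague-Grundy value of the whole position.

10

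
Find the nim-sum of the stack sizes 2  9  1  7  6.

11

Bitwise XOR of the heap sizes:
  0010  (2)
  1001  (9)
  0001  (1)
  0111  (7)
  0110  (6)
  ----
  1011  (11)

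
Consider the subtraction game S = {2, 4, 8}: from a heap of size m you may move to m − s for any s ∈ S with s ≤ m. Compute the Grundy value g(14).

1

Compute g(0), g(1), … for moves {2, 4, 8}:
k:     0  1  2  3  4  5  6  7  8  9 10 11 12 13 14
g(k):  0  0  1  1  2  2  0  0  1  1  2  2  0  0  1
So g(14) = 1.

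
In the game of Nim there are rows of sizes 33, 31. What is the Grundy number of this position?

62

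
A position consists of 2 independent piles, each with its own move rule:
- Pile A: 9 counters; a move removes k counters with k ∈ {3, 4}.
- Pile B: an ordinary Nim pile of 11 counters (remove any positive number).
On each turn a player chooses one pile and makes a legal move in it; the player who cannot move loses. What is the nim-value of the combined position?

11

Build the Grundy sequence for pile A with g(k) = mex{g(k−s) : s ∈ {3, 4}, s ≤ k}:
k:     0  1  2  3  4  5  6  7  8  9
g(k):  0  0  0  1  1  1  2  0  0  0
So g(9) = 0.
Pile B is a plain Nim pile of size 11, so its Grundy value is 11.
By the Sprague-Grundy theorem, the Grundy value of a sum of independent games is the XOR of the component values.
Combined value = 0 XOR 11 = 11.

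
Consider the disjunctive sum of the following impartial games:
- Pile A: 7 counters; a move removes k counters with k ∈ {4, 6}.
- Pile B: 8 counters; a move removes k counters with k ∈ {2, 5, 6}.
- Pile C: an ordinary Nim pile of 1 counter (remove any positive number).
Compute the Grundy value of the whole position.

For pile A, compute g(0), g(1), … with moves {4, 6}:
g(0) = mex{} = 0
g(1) = mex{} = 0
g(2) = mex{} = 0
g(3) = mex{} = 0
g(4) = mex{0} = 1
g(5) = mex{0} = 1
g(6) = mex{0} = 1
g(7) = mex{0} = 1
So g(7) = 1.
Build the Grundy sequence for pile B with g(k) = mex{g(k−s) : s ∈ {2, 5, 6}, s ≤ k}:
k:     0  1  2  3  4  5  6  7  8
g(k):  0  0  1  1  0  2  1  3  0
So g(8) = 0.
Pile C is a plain Nim pile of size 1, so its Grundy value is 1.
By the Sprague-Grundy theorem, the Grundy value of a sum of independent games is the XOR of the component values.
Combined value = 1 ⊕ 0 ⊕ 1 = 0.

0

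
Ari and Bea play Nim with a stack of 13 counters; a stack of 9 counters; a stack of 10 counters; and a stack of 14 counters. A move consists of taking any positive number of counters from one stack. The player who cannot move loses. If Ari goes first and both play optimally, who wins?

Nim-sum: 13 XOR 9 XOR 10 XOR 14 = 0.
The nim-sum is 0, so this is a P-position: the player to move is in a losing position under optimal play; Ari is about to move from it and so loses — Bea wins.

Bea wins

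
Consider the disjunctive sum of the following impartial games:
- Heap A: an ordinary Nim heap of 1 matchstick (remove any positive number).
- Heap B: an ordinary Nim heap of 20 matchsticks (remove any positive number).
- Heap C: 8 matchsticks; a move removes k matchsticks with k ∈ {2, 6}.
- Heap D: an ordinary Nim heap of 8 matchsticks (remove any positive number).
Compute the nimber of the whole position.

Heap A is a plain Nim heap of size 1, so its Grundy value is 1.
Heap B is a plain Nim heap of size 20, so its Grundy value is 20.
For heap C, compute g(0), g(1), … with moves {2, 6}:
k:     0  1  2  3  4  5  6  7  8
g(k):  0  0  1  1  0  0  1  1  0
So g(8) = 0.
Heap D is a plain Nim heap of size 8, so its Grundy value is 8.
By the Sprague-Grundy theorem, the Grundy value of a sum of independent games is the XOR of the component values.
Combined value = 1 ⊕ 20 ⊕ 0 ⊕ 8 = 29.

29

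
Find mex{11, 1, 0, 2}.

The values 0, 1, 2 are all present; 3 is the first non-negative integer missing from the set.

3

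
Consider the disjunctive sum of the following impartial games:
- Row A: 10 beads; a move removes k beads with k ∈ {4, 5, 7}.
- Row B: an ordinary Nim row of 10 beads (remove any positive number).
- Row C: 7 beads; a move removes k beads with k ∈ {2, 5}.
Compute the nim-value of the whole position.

For row A, compute g(0), g(1), … with moves {4, 5, 7}:
k:     0  1  2  3  4  5  6  7  8  9 10
g(k):  0  0  0  0  1  1  1  1  2  2  2
So g(10) = 2.
Row B is a plain Nim row of size 10, so its Grundy value is 10.
Build the Grundy sequence for row C with g(k) = mex{g(k−s) : s ∈ {2, 5}, s ≤ k}:
k:     0  1  2  3  4  5  6  7
g(k):  0  0  1  1  0  2  1  0
So g(7) = 0.
The value of a disjunctive sum is the nim-sum of the parts.
Combined value = 2 XOR 10 XOR 0 = 8.

8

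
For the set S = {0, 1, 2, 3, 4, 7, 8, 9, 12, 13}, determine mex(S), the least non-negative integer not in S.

5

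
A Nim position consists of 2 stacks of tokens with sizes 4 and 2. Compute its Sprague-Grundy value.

6

Compute the nim-sum pairwise:
4 XOR 2 = 6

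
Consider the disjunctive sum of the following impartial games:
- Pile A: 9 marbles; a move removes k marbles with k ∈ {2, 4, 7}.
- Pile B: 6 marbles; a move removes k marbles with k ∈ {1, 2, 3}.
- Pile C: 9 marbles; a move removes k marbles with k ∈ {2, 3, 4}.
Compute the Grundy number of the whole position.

Grundy values for pile A (subtraction set {2, 4, 7}):
g(0) = mex{} = 0
g(1) = mex{} = 0
g(2) = mex{0} = 1
g(3) = mex{0} = 1
g(4) = mex{0,1} = 2
g(5) = mex{0,1} = 2
g(6) = mex{1,2} = 0
g(7) = mex{0,1,2} = 3
g(8) = mex{0,2} = 1
g(9) = mex{1,2,3} = 0
So g(9) = 0.
Build the Grundy sequence for pile B with g(k) = mex{g(k−s) : s ∈ {1, 2, 3}, s ≤ k}:
g(0) = mex{} = 0
g(1) = mex{0} = 1
g(2) = mex{0,1} = 2
g(3) = mex{0,1,2} = 3
g(4) = mex{1,2,3} = 0
g(5) = mex{0,2,3} = 1
g(6) = mex{0,1,3} = 2
So g(6) = 2.
For pile C, compute g(0), g(1), … with moves {2, 3, 4}:
g(0) = mex{} = 0
g(1) = mex{} = 0
g(2) = mex{0} = 1
g(3) = mex{0} = 1
g(4) = mex{0,1} = 2
g(5) = mex{0,1} = 2
g(6) = mex{1,2} = 0
g(7) = mex{1,2} = 0
g(8) = mex{0,2} = 1
g(9) = mex{0,2} = 1
So g(9) = 1.
By the Sprague-Grundy theorem, the Grundy value of a sum of independent games is the XOR of the component values.
Combined value = 0 XOR 2 XOR 1 = 3.

3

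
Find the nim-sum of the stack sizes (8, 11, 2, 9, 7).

In binary:
  1000  (8)
  1011  (11)
  0010  (2)
  1001  (9)
  0111  (7)
  ----
  1111  (15)

15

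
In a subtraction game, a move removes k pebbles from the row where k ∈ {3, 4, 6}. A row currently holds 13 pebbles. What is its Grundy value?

1

Build the Grundy sequence with g(k) = mex{g(k−s) : s ∈ {3, 4, 6}, s ≤ k}:
g(0) = mex{} = 0
g(1) = mex{} = 0
g(2) = mex{} = 0
g(3) = mex{0} = 1
g(4) = mex{0} = 1
g(5) = mex{0} = 1
g(6) = mex{0,1} = 2
g(7) = mex{0,1} = 2
g(8) = mex{0,1} = 2
g(9) = mex{1,2} = 0
g(10) = mex{1,2} = 0
g(11) = mex{1,2} = 0
g(12) = mex{0,2} = 1
g(13) = mex{0,2} = 1
So g(13) = 1.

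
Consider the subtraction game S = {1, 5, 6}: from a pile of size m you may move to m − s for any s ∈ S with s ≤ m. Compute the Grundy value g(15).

0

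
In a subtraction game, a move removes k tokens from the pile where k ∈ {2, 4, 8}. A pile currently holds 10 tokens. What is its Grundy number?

Build the Grundy sequence with g(k) = mex{g(k−s) : s ∈ {2, 4, 8}, s ≤ k}:
g(0) = mex{} = 0
g(1) = mex{} = 0
g(2) = mex{0} = 1
g(3) = mex{0} = 1
g(4) = mex{0,1} = 2
g(5) = mex{0,1} = 2
g(6) = mex{1,2} = 0
g(7) = mex{1,2} = 0
g(8) = mex{0,2} = 1
g(9) = mex{0,2} = 1
g(10) = mex{0,1} = 2
So g(10) = 2.

2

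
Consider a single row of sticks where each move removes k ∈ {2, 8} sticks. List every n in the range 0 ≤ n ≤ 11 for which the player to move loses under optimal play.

Grundy values for subtraction set {2, 8}:
g(0) = mex{} = 0
g(1) = mex{} = 0
g(2) = mex{0} = 1
g(3) = mex{0} = 1
g(4) = mex{1} = 0
g(5) = mex{1} = 0
g(6) = mex{0} = 1
g(7) = mex{0} = 1
g(8) = mex{0,1} = 2
g(9) = mex{0,1} = 2
g(10) = mex{1,2} = 0
g(11) = mex{1,2} = 0
The P-positions (g = 0) in 0..11 are 0, 1, 4, 5, 10, 11.

0, 1, 4, 5, 10, 11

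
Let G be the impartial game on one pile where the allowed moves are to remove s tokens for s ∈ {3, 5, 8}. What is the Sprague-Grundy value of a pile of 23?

0

Grundy values for subtraction set {3, 5, 8}:
k:     0  1  2  3  4  5  6  7  8  9 10 11 12 13 14 15 16 17 18 19 20 21 22 23
g(k):  0  0  0  1  1  1  2  2  2  3  3  0  0  0  1  1  1  2  2  2  3  3  0  0
So g(23) = 0.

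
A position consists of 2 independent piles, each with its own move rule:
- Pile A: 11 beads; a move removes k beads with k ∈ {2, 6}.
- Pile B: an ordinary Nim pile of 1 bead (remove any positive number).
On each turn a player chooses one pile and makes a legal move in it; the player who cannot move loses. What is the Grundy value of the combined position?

0

Grundy values for pile A (subtraction set {2, 6}):
k:     0  1  2  3  4  5  6  7  8  9 10 11
g(k):  0  0  1  1  0  0  1  1  0  0  1  1
So g(11) = 1.
Pile B is a plain Nim pile of size 1, so its Grundy value is 1.
By the Sprague-Grundy theorem, the Grundy value of a sum of independent games is the XOR of the component values.
Combined value = 1 XOR 1 = 0.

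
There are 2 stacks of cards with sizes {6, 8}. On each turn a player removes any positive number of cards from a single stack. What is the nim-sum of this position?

In binary:
  0110  (6)
  1000  (8)
  ----
  1110  (14)

14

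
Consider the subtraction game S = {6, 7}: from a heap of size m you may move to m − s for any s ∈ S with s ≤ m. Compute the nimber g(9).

1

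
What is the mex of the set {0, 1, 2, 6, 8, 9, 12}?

3

The values 0, 1, 2 are all present; 3 is the first non-negative integer missing from the set.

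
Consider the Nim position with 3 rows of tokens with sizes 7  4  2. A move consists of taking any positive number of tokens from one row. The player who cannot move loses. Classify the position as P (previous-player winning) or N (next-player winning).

N-position

Write each in binary and XOR column by column:
  111  (7)
  100  (4)
  010  (2)
  ---
  001  (1)
The nim-sum is 1 ≠ 0, so this is an N-position: the player to move can win.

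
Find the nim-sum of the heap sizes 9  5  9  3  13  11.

Write each in binary and XOR column by column:
  1001  (9)
  0101  (5)
  1001  (9)
  0011  (3)
  1101  (13)
  1011  (11)
  ----
  0000  (0)

0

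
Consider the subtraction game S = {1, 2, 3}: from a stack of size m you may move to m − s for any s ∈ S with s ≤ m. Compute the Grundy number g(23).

Build the Grundy sequence with g(k) = mex{g(k−s) : s ∈ {1, 2, 3}, s ≤ k}:
k:     0  1  2  3  4  5  6  7  8  9 10 11 12 13 14 15 16 17 18 19 20 21 22 23
g(k):  0  1  2  3  0  1  2  3  0  1  2  3  0  1  2  3  0  1  2  3  0  1  2  3
So g(23) = 3.

3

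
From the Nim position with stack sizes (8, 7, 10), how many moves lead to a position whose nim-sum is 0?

1

Compute the nim-sum pairwise:
8 ^ 7 = 15
15 ^ 10 = 5
The overall nim-sum is X = 5. A stack of size p has a winning move iff p XOR X < p (reduce it to p XOR X).
  8: 8 XOR 5 = 13 ≥ 8 — no move.
  7: 7 XOR 5 = 2 < 7 — winning move (to 2).
  10: 10 XOR 5 = 15 ≥ 10 — no move.
That gives 1 winning move.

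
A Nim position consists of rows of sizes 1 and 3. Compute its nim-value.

Nim-sum: 1 ^ 3 = 2.

2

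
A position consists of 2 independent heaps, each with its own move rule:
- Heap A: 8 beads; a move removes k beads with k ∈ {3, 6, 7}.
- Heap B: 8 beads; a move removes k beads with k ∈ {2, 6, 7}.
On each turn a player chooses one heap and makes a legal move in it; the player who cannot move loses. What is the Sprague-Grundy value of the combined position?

0

For heap A, compute g(0), g(1), … with moves {3, 6, 7}:
k:     0  1  2  3  4  5  6  7  8
g(k):  0  0  0  1  1  1  2  2  2
So g(8) = 2.
For heap B, compute g(0), g(1), … with moves {2, 6, 7}:
k:     0  1  2  3  4  5  6  7  8
g(k):  0  0  1  1  0  0  1  1  2
So g(8) = 2.
The value of a disjunctive sum is the nim-sum of the parts.
Combined value = 2 ⊕ 2 = 0.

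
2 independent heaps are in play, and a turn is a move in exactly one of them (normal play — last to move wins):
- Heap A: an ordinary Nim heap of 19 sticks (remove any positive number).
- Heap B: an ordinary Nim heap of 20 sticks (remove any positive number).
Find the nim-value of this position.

Heap A is a plain Nim heap of size 19, so its Grundy value is 19.
Heap B is a plain Nim heap of size 20, so its Grundy value is 20.
The value of a disjunctive sum is the nim-sum of the parts.
Combined value = 19 ⊕ 20 = 7.

7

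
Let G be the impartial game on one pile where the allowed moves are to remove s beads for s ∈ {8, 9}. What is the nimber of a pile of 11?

Grundy values for subtraction set {8, 9}:
g(0) = mex{} = 0
g(1) = mex{} = 0
g(2) = mex{} = 0
g(3) = mex{} = 0
g(4) = mex{} = 0
g(5) = mex{} = 0
g(6) = mex{} = 0
g(7) = mex{} = 0
g(8) = mex{0} = 1
g(9) = mex{0} = 1
g(10) = mex{0} = 1
g(11) = mex{0} = 1
So g(11) = 1.

1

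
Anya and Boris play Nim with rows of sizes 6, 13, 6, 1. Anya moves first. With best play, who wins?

Nim-sum: 6 ^ 13 ^ 6 ^ 1 = 12.
The nim-sum is 12 ≠ 0, so this is an N-position: the player to move can win; Anya has a winning move.

Anya wins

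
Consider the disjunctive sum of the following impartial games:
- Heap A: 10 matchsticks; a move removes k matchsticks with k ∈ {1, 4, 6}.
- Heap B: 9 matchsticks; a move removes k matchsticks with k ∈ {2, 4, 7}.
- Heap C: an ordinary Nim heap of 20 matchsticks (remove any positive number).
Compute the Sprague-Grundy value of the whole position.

Build the Grundy sequence for heap A with g(k) = mex{g(k−s) : s ∈ {1, 4, 6}, s ≤ k}:
k:     0  1  2  3  4  5  6  7  8  9 10
g(k):  0  1  0  1  2  0  1  0  1  2  0
So g(10) = 0.
Grundy values for heap B (subtraction set {2, 4, 7}):
k:     0  1  2  3  4  5  6  7  8  9
g(k):  0  0  1  1  2  2  0  3  1  0
So g(9) = 0.
Heap C is a plain Nim heap of size 20, so its Grundy value is 20.
By the Sprague-Grundy theorem, the Grundy value of a sum of independent games is the XOR of the component values.
Combined value = 0 ⊕ 0 ⊕ 20 = 20.

20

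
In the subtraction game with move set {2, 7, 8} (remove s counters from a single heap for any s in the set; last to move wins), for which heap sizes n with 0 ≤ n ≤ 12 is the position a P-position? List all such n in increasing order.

0, 1, 4, 5, 10

Compute g(0), g(1), … for moves {2, 7, 8}:
g(0) = mex{} = 0
g(1) = mex{} = 0
g(2) = mex{0} = 1
g(3) = mex{0} = 1
g(4) = mex{1} = 0
g(5) = mex{1} = 0
g(6) = mex{0} = 1
g(7) = mex{0} = 1
g(8) = mex{0,1} = 2
g(9) = mex{0,1} = 2
g(10) = mex{1,2} = 0
g(11) = mex{0,1,2} = 3
g(12) = mex{0} = 1
The P-positions (g = 0) in 0..12 are 0, 1, 4, 5, 10.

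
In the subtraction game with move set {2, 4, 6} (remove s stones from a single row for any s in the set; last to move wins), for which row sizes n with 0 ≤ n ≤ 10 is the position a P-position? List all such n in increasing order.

Compute g(0), g(1), … for moves {2, 4, 6}:
g(0) = mex{} = 0
g(1) = mex{} = 0
g(2) = mex{0} = 1
g(3) = mex{0} = 1
g(4) = mex{0,1} = 2
g(5) = mex{0,1} = 2
g(6) = mex{0,1,2} = 3
g(7) = mex{0,1,2} = 3
g(8) = mex{1,2,3} = 0
g(9) = mex{1,2,3} = 0
g(10) = mex{0,2,3} = 1
The P-positions (g = 0) in 0..10 are 0, 1, 8, 9.

0, 1, 8, 9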